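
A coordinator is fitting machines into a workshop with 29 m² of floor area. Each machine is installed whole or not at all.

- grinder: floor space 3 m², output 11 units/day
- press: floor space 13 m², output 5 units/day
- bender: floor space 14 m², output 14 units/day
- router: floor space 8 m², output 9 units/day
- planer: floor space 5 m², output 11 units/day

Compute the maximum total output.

Take grinder, bender, and planer: floor space 3 + 14 + 5 = 22 ≤ 29, output 11 + 14 + 11 = 36.
No feasible combination exceeds this.

36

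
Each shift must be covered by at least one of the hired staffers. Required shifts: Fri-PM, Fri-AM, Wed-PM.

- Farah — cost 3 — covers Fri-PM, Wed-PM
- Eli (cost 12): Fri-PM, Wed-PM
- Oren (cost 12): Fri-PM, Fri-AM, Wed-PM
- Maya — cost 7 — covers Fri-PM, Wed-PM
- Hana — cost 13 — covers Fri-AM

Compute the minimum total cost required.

12

The greedy cost-per-new-shift heuristic would pick Farah and Oren for 15, but a cheaper cover exists.
Oren alone covers Fri-PM, Fri-AM, Wed-PM — every shift.
Total cost: 12.
No cover costs less than 12.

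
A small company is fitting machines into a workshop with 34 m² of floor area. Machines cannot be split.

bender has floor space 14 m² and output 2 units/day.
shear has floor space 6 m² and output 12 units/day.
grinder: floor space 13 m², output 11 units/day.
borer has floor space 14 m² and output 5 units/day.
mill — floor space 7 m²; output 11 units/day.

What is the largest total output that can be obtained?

34

This is an integer program with binary decision variables.
shear + borer + mill: floor space 6 + 14 + 7 = 27 ≤ 34, output 12 + 5 + 11 = 28.
shear + grinder + borer: floor space 6 + 13 + 14 = 33 ≤ 34, output 12 + 11 + 5 = 28.
shear + grinder + mill: floor space 6 + 13 + 7 = 26 ≤ 34, output 12 + 11 + 11 = 34.
Best is shear, grinder, and mill with total output 34.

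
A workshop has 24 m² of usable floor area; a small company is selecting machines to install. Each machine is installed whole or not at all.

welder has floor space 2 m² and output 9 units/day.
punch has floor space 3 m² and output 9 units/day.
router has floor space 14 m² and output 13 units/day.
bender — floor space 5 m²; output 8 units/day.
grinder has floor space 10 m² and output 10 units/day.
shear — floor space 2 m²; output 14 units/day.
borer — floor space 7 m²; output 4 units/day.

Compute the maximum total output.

50

This is an integer program with binary decision variables.
welder + punch + grinder + shear + borer: floor space 2 + 3 + 10 + 2 + 7 = 24 ≤ 24, output 9 + 9 + 10 + 14 + 4 = 46.
welder + punch + router + shear: floor space 2 + 3 + 14 + 2 = 21 ≤ 24, output 9 + 9 + 13 + 14 = 45.
welder + punch + bender + grinder + shear: floor space 2 + 3 + 5 + 10 + 2 = 22 ≤ 24, output 9 + 9 + 8 + 10 + 14 = 50.
Best is welder, punch, bender, grinder, and shear with total output 50.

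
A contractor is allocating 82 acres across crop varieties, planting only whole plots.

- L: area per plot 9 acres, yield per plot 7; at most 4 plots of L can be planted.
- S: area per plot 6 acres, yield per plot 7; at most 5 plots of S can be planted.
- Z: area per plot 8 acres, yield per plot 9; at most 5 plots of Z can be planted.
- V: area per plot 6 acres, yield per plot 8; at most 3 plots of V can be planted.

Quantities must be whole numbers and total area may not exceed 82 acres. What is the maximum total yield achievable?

97

V has the best ratio (8/6); taking only V gives at most 3×8 = 24 (stopped by the supply cap of 3).
Mixing does better — 4×S, 5×Z, and 3×V: area 82 ≤ 82, yield 4·7 + 5·9 + 3·8 = 97.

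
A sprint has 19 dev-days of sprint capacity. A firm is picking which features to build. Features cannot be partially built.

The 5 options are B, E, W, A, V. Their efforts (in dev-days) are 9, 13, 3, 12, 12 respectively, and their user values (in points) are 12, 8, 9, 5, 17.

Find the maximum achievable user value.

Allowing fractional choices, the relaxed optimum would be about 31.3, but features are indivisible.
B + W: effort 9 + 3 = 12 ≤ 19, user value 12 + 9 = 21.
W + V: effort 3 + 12 = 15 ≤ 19, user value 9 + 17 = 26.
Best is W and V with total user value 26.

26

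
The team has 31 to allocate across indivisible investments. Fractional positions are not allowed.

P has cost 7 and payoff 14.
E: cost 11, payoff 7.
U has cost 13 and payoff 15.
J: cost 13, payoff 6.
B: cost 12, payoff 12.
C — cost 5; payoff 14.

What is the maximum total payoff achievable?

43

Treat it as a binary knapsack problem.
P + U + C: cost 7 + 13 + 5 = 25 ≤ 31, payoff 14 + 15 + 14 = 43.
U + B + C: cost 13 + 12 + 5 = 30 ≤ 31, payoff 15 + 12 + 14 = 41.
Best is P, U, and C with total payoff 43.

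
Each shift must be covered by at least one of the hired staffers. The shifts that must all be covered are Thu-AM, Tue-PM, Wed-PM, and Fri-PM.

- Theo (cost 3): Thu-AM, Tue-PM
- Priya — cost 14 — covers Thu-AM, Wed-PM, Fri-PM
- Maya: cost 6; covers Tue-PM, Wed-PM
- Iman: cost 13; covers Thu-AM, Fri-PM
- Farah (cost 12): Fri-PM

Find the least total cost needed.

17

The greedy cost-per-new-shift heuristic would pick Theo, Maya, and Farah for 21, but a cheaper cover exists.
Choose Theo and Priya: together they cover Thu-AM, Tue-PM, Wed-PM, Fri-PM — every shift.
Total cost: 3 + 14 = 17.
No cover costs less than 17.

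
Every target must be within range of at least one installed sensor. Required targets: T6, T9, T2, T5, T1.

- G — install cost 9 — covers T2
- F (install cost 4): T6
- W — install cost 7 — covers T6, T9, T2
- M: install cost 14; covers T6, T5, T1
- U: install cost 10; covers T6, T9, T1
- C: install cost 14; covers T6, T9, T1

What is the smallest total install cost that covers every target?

This is an integer covering problem.
Choose W and M: together they cover T6, T9, T2, T5, T1 — every target.
Total install cost: 7 + 14 = 21.
No cover costs less than 21.

21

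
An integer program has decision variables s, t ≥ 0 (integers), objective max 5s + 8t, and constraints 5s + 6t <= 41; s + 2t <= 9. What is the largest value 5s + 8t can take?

43

(s,t)=(7,1) is feasible, giving 43.
(s,t)=(8,0) is feasible, giving 40.
The best lattice point is (7,1), giving 43.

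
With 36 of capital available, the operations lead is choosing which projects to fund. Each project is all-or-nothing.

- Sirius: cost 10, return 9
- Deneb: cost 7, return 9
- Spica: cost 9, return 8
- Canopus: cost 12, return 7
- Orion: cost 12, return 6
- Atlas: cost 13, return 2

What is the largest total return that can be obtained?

26

Allowing fractional choices, the relaxed optimum would be about 31.8, but projects are indivisible.
Sirius + Deneb + Spica: cost 10 + 7 + 9 = 26 ≤ 36, return 9 + 9 + 8 = 26.
Deneb + Spica + Canopus: cost 7 + 9 + 12 = 28 ≤ 36, return 9 + 8 + 7 = 24.
Sirius + Deneb + Canopus: cost 10 + 7 + 12 = 29 ≤ 36, return 9 + 9 + 7 = 25.
Best is Sirius, Deneb, and Spica with total return 26.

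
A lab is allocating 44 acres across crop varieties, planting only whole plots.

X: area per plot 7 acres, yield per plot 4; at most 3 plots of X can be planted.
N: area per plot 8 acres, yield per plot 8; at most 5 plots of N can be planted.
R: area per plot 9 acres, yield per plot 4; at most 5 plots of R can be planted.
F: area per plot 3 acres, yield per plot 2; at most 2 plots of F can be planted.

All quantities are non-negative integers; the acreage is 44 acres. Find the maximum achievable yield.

42

This is a bounded integer knapsack.
5×N and 1×F: area 43 ≤ 44, yield 5·8 + 1·2 = 42.
5×N: area 40 ≤ 44, yield 5·8 = 40.
Best is 42.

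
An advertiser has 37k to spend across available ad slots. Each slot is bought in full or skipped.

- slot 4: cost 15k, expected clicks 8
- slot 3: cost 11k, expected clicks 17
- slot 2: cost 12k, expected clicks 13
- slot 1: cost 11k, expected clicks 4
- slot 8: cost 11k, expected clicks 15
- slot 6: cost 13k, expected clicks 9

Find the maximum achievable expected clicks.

45

slot 3 + slot 8 + slot 6: cost 11 + 11 + 13 = 35 ≤ 37, expected clicks 17 + 15 + 9 = 41.
slot 3 + slot 2 + slot 8: cost 11 + 12 + 11 = 34 ≤ 37, expected clicks 17 + 13 + 15 = 45.
Best is slot 3, slot 2, and slot 8 with total expected clicks 45.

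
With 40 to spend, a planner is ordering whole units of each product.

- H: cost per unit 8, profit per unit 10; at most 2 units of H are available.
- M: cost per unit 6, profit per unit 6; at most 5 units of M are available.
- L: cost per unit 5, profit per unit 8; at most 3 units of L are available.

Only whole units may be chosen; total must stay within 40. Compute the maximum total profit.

2×H, 1×M, and 3×L: cost 37 ≤ 40, profit 2·10 + 1·6 + 3·8 = 50.
4×M and 3×L: cost 39 ≤ 40, profit 4·6 + 3·8 = 48.
Best is 50.

50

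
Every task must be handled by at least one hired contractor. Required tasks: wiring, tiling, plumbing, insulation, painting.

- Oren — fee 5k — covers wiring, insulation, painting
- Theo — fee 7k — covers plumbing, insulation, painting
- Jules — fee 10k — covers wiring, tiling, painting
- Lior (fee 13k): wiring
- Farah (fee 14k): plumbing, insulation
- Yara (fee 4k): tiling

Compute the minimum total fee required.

Choose Oren, Theo, and Yara: together they cover wiring, tiling, plumbing, insulation, painting — every task.
Total fee: 5 + 7 + 4 = 16.
No cover costs less than 16.

16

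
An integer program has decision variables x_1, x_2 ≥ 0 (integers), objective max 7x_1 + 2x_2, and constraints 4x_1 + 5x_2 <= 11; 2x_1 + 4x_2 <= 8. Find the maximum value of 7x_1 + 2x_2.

Relaxing integrality, the LP optimum is 19.25 at (x_1,x_2) = (2.75, 0), which is not an integer point.
(x_1,x_2)=(2,0): 4·2+5·0=8≤11, 2·2+4·0=4≤8, objective 14.
(x_1,x_2)=(1,1): 4·1+5·1=9≤11, 2·1+4·1=6≤8, objective 9.
(x_1,x_2)=(1,0): 4·1+5·0=4≤11, 2·1+4·0=2≤8, objective 7.
Maximum is 14 at (x_1,x_2)=(2,0).

14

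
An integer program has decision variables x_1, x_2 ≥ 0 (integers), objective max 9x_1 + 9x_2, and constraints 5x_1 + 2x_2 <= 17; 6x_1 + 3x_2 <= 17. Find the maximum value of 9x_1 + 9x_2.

(x_1,x_2)=(0,5): 5·0+2·5=10≤17, 6·0+3·5=15≤17, objective 45.
(x_1,x_2)=(0,4): 5·0+2·4=8≤17, 6·0+3·4=12≤17, objective 36.
No feasible integer point exceeds 45.

45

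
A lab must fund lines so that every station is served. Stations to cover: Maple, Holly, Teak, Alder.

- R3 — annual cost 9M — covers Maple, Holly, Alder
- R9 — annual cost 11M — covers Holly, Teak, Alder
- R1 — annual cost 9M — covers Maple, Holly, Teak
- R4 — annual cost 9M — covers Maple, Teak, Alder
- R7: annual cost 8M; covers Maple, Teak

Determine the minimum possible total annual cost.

Choose R3 and R7: together they cover Maple, Holly, Teak, Alder — every station.
Total annual cost: 9 + 8 = 17.

17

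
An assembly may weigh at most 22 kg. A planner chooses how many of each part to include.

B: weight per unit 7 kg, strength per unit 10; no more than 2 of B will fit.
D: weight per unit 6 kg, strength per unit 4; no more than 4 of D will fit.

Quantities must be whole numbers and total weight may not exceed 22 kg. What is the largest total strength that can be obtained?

This is a bounded integer knapsack.
Take 2×B and 1×D: weight 20 ≤ 22, strength 2·10 + 1·4 = 24.
B has the best ratio (10/7) and is taken to its limit of 2; remaining capacity is filled optimally with the others.

24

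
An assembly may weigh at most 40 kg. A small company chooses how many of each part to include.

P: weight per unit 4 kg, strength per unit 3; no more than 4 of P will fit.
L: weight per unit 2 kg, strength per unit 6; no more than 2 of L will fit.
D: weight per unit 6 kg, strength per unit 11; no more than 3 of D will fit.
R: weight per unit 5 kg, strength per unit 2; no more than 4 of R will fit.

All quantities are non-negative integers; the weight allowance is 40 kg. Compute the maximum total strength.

3×P, 2×L, 3×D, and 1×R: weight 39 ≤ 40, strength 3·3 + 2·6 + 3·11 + 1·2 = 56.
4×P, 2×L, and 3×D: weight 38 ≤ 40, strength 4·3 + 2·6 + 3·11 = 57.
Best is 57.

57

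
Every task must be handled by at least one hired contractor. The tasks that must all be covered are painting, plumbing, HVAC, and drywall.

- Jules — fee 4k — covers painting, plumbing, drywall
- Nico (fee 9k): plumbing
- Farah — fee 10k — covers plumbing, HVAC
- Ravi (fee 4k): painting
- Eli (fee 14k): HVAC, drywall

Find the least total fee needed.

Choose Jules and Farah: together they cover painting, plumbing, HVAC, drywall — every task.
Total fee: 4 + 10 = 14.

14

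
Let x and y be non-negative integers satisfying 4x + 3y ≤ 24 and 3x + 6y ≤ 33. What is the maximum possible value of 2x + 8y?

42

The continuous relaxation peaks at (0, 5.5) with value 44.00; rounding to a feasible lattice point costs some objective.
(x,y)=(1,5): 4·1+3·5=19≤24, 3·1+6·5=33≤33, objective 42.
(x,y)=(0,5): 4·0+3·5=15≤24, 3·0+6·5=30≤33, objective 40.
Maximum is 42 at (x,y)=(1,5).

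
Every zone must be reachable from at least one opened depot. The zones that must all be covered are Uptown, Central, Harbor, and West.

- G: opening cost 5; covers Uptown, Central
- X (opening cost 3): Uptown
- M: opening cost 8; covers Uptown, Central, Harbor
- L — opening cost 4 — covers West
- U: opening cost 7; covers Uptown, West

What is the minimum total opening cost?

The greedy cost-per-new-zone heuristic would pick G, L, and M for 17, but a cheaper cover exists.
Choose M and L: together they cover Uptown, Central, Harbor, West — every zone.
Total opening cost: 8 + 4 = 12.
No cover costs less than 12.

12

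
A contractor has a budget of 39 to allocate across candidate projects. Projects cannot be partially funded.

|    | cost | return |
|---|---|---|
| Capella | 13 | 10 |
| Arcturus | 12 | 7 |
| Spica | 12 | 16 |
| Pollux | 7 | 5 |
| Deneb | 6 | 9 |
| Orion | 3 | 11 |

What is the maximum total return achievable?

Allowing fractional choices, the relaxed optimum would be about 49.6, but projects are indivisible.
Capella + Spica + Deneb + Orion: cost 13 + 12 + 6 + 3 = 34 ≤ 39, return 10 + 16 + 9 + 11 = 46.
Arcturus + Spica + Deneb + Orion: cost 12 + 12 + 6 + 3 = 33 ≤ 39, return 7 + 16 + 9 + 11 = 43.
Capella + Spica + Pollux + Orion: cost 13 + 12 + 7 + 3 = 35 ≤ 39, return 10 + 16 + 5 + 11 = 42.
Best is Capella, Spica, Deneb, and Orion with total return 46.

46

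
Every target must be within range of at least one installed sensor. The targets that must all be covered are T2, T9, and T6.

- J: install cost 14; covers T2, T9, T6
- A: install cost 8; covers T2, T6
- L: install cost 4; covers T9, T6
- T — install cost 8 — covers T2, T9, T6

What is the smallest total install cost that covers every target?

This is a weighted set-cover instance.
T alone covers T2, T9, T6 — every target.
Total install cost: 8.

8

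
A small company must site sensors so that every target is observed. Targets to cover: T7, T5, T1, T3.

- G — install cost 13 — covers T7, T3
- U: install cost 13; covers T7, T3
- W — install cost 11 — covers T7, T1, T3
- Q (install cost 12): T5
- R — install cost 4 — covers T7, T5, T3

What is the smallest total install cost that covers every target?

15

This is a weighted set-cover instance.
Choose W and R: together they cover T7, T5, T1, T3 — every target.
Total install cost: 11 + 4 = 15.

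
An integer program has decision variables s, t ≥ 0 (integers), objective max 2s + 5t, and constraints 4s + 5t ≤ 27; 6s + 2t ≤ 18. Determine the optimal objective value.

25

The continuous relaxation peaks at (0, 5.4) with value 27.00; rounding to a feasible lattice point costs some objective.
(s,t)=(0,5): 4·0+5·5=25≤27, 6·0+2·5=10≤18, objective 25.
(s,t)=(1,4): 4·1+5·4=24≤27, 6·1+2·4=14≤18, objective 22.
(s,t)=(0,4): 4·0+5·4=20≤27, 6·0+2·4=8≤18, objective 20.
The best lattice point is (0,5), giving 25.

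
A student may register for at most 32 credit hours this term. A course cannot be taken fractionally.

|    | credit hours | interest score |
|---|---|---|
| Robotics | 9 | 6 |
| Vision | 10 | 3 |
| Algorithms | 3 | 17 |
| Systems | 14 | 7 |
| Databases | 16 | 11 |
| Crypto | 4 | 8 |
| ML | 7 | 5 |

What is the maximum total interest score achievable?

Take Robotics, Algorithms, Databases, and Crypto: credit hours 9 + 3 + 16 + 4 = 32 ≤ 32, interest score 6 + 17 + 11 + 8 = 42.
No other feasible combination does better.

42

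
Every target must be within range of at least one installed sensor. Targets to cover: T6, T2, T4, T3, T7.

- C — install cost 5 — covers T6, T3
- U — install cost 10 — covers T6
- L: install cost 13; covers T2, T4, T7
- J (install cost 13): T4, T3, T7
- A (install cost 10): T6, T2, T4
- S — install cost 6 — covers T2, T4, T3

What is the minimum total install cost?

18

The greedy cost-per-new-target heuristic would pick S, C, and L for 24, but a cheaper cover exists.
Choose C and L: together they cover T6, T2, T4, T3, T7 — every target.
Total install cost: 5 + 13 = 18.
No cover costs less than 18.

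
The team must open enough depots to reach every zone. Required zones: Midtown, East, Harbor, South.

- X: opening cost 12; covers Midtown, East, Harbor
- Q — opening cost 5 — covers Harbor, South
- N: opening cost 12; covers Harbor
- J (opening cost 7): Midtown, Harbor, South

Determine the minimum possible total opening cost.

17

The greedy cost-per-new-zone heuristic would pick J and X for 19, but a cheaper cover exists.
Choose X and Q: together they cover Midtown, East, Harbor, South — every zone.
Total opening cost: 12 + 5 = 17.
No cover costs less than 17.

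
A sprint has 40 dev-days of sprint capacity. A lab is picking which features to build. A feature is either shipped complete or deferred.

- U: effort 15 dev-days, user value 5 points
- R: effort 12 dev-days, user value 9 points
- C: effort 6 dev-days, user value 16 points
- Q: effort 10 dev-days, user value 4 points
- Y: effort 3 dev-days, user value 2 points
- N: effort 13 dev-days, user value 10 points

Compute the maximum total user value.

R + C + N: effort 12 + 6 + 13 = 31 ≤ 40, user value 9 + 16 + 10 = 35.
R + C + Y + N: effort 12 + 6 + 3 + 13 = 34 ≤ 40, user value 9 + 16 + 2 + 10 = 37.
U + C + Y + N: effort 15 + 6 + 3 + 13 = 37 ≤ 40, user value 5 + 16 + 2 + 10 = 33.
Best is R, C, Y, and N with total user value 37.

37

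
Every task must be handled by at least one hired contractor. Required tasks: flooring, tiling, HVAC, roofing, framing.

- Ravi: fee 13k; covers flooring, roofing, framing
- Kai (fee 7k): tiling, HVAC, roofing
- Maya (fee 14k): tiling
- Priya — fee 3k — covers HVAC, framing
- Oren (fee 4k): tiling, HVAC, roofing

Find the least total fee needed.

17

The greedy cost-per-new-task heuristic would pick Oren, Priya, and Ravi for 20, but a cheaper cover exists.
Choose Ravi and Oren: together they cover flooring, tiling, HVAC, roofing, framing — every task.
Total fee: 13 + 4 = 17.
No cover costs less than 17.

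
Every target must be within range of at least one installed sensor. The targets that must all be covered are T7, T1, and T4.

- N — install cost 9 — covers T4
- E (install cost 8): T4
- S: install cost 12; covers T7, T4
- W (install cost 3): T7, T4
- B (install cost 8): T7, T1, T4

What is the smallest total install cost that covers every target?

The greedy cost-per-new-target heuristic would pick W and B for 11, but a cheaper cover exists.
B alone covers T7, T1, T4 — every target.
Total install cost: 8.
No cover costs less than 8.

8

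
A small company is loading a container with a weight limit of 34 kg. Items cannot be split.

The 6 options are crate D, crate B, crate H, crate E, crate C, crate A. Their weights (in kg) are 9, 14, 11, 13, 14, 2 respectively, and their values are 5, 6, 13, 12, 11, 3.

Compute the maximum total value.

Allowing fractional choices, the relaxed optimum would be about 34.3, but items are indivisible.
crate D + crate H + crate E: weight 9 + 11 + 13 = 33 ≤ 34, value 5 + 13 + 12 = 30.
crate D + crate H + crate C: weight 9 + 11 + 14 = 34 ≤ 34, value 5 + 13 + 11 = 29.
Best is crate D, crate H, and crate E with total value 30.

30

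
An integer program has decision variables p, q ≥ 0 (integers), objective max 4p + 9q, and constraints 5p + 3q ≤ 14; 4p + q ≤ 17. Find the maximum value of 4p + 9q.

The continuous relaxation peaks at (0, 4.67) with value 42.00; rounding to a feasible lattice point costs some objective.
(p,q)=(0,4): 5·0+3·4=12≤14, 4·0+1·4=4≤17, objective 36.
(p,q)=(1,3): 5·1+3·3=14≤14, 4·1+1·3=7≤17, objective 31.
(p,q)=(0,3): 5·0+3·3=9≤14, 4·0+1·3=3≤17, objective 27.
No feasible integer point exceeds 36.

36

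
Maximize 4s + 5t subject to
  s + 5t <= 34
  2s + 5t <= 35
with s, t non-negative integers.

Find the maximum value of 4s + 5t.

(s,t)=(17,0) is feasible, giving 68.
(s,t)=(16,0) is feasible, giving 64.
No feasible integer point exceeds 68.

68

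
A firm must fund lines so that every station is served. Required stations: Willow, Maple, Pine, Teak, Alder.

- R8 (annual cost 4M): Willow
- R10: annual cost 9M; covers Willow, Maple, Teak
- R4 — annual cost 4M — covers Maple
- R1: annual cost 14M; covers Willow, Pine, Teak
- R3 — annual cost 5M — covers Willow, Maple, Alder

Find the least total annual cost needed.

Choose R1 and R3: together they cover Willow, Maple, Pine, Teak, Alder — every station.
Total annual cost: 14 + 5 = 19.

19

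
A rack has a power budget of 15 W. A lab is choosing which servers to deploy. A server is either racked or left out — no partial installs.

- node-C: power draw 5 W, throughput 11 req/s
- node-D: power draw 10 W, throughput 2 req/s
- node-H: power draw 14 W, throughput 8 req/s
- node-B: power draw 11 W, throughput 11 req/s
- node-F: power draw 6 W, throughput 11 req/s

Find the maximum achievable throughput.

Treat it as a binary knapsack problem.
Allowing fractional choices, the relaxed optimum would be about 26.0, but servers are indivisible.
node-C + node-D: power draw 5 + 10 = 15 ≤ 15, throughput 11 + 2 = 13.
node-C: power draw 5 ≤ 15, throughput 11.
node-C + node-F: power draw 5 + 6 = 11 ≤ 15, throughput 11 + 11 = 22.
Best is node-C and node-F with total throughput 22.

22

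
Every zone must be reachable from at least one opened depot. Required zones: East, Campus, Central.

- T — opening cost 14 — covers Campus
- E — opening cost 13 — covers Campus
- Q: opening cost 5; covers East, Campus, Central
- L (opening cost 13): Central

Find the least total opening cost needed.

Q alone covers East, Campus, Central — every zone.
Total opening cost: 5.
No cover costs less than 5.

5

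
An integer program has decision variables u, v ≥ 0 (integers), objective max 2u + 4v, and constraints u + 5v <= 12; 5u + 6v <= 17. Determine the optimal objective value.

The continuous relaxation peaks at (0.684, 2.26) with value 10.42; rounding to a feasible lattice point costs some objective.
(u,v)=(1,2): 1·1+5·2=11≤12, 5·1+6·2=17≤17, objective 10.
(u,v)=(2,1): 1·2+5·1=7≤12, 5·2+6·1=16≤17, objective 8.
(u,v)=(0,2): 1·0+5·2=10≤12, 5·0+6·2=12≤17, objective 8.
(u,v)=(1,1): 1·1+5·1=6≤12, 5·1+6·1=11≤17, objective 6.
No feasible integer point exceeds 10.

10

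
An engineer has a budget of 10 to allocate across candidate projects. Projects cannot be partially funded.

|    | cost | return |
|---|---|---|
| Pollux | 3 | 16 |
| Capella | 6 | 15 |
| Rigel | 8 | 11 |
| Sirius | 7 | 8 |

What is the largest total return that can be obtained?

31

Allowing fractional choices, the relaxed optimum would be about 32.4, but projects are indivisible.
Pollux + Capella: cost 3 + 6 = 9 ≤ 10, return 16 + 15 = 31.
Pollux + Sirius: cost 3 + 7 = 10 ≤ 10, return 16 + 8 = 24.
Best is Pollux and Capella with total return 31.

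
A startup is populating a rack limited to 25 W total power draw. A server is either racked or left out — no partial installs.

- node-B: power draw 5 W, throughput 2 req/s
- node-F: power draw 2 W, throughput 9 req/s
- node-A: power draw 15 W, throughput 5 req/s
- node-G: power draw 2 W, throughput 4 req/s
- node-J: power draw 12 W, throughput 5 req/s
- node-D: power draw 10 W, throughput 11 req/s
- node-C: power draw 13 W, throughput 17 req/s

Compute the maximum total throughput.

Treat it as a binary knapsack problem.
node-F + node-D + node-C: power draw 2 + 10 + 13 = 25 ≤ 25, throughput 9 + 11 + 17 = 37.
node-G + node-D + node-C: power draw 2 + 10 + 13 = 25 ≤ 25, throughput 4 + 11 + 17 = 32.
node-B + node-F + node-G + node-C: power draw 5 + 2 + 2 + 13 = 22 ≤ 25, throughput 2 + 9 + 4 + 17 = 32.
Best is node-F, node-D, and node-C with total throughput 37.

37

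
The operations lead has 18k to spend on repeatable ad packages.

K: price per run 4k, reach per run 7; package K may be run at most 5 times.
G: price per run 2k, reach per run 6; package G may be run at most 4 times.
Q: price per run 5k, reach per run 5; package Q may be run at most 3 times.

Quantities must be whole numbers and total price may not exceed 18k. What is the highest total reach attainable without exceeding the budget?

Take 3×K and 3×G: price 18 ≤ 18, reach 3·7 + 3·6 = 39.
No other integer combination yields more.

39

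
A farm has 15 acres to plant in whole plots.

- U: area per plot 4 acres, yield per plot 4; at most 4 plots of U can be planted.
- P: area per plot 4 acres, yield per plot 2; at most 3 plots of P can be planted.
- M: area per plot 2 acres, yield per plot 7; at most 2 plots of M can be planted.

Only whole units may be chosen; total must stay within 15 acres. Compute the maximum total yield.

2×U and 2×M: area 12 ≤ 15, yield 2·4 + 2·7 = 22.
1×U, 1×P, and 2×M: area 12 ≤ 15, yield 1·4 + 1·2 + 2·7 = 20.
Best is 22.

22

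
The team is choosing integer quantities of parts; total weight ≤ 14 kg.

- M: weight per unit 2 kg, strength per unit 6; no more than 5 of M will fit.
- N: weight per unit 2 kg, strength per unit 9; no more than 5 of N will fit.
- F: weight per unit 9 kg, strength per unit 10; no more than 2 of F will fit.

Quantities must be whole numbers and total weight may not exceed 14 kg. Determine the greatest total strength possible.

57

N has the best ratio (9/2); taking only N gives at most 5×9 = 45 (stopped by the supply cap of 5).
Mixing does better — 2×M and 5×N: weight 14 ≤ 14, strength 2·6 + 5·9 = 57.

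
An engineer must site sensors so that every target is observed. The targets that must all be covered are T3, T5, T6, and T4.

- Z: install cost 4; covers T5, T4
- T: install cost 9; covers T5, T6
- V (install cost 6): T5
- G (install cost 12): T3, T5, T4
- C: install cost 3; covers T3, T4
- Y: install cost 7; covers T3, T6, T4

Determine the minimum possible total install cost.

11

The greedy cost-per-new-target heuristic would pick C, Z, and Y for 14, but a cheaper cover exists.
Choose Z and Y: together they cover T3, T5, T6, T4 — every target.
Total install cost: 4 + 7 = 11.
No cover costs less than 11.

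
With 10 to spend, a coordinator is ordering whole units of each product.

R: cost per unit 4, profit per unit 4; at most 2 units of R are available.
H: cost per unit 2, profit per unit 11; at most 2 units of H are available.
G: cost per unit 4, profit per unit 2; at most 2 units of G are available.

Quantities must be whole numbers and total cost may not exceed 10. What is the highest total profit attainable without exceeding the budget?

26

H has the best ratio (11/2); taking only H gives at most 2×11 = 22 (stopped by the supply cap of 2).
Mixing does better — 1×R and 2×H: cost 8 ≤ 10, profit 1·4 + 2·11 = 26.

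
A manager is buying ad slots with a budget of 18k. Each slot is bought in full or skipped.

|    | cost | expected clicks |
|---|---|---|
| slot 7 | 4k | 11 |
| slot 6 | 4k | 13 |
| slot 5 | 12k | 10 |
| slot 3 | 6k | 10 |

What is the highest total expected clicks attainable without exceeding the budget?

34

Take slot 7, slot 6, and slot 3: cost 4 + 4 + 6 = 14 ≤ 18, expected clicks 11 + 13 + 10 = 34.
No other feasible combination does better.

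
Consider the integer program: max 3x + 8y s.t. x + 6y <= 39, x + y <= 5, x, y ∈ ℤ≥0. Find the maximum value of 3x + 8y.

(x,y)=(0,5): 1·0+6·5=30≤39, 1·0+1·5=5≤5, objective 40.
(x,y)=(1,4): 1·1+6·4=25≤39, 1·1+1·4=5≤5, objective 35.
(x,y)=(0,4): 1·0+6·4=24≤39, 1·0+1·4=4≤5, objective 32.
No feasible integer point exceeds 40.

40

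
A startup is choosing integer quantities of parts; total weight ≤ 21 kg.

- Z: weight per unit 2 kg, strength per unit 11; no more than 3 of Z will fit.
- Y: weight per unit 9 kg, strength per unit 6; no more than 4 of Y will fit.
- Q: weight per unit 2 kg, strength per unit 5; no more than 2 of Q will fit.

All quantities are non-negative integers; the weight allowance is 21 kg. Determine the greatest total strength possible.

49

This is a bounded integer knapsack.
3×Z, 1×Y, and 2×Q: weight 19 ≤ 21, strength 3·11 + 1·6 + 2·5 = 49.
3×Z, 1×Y, and 1×Q: weight 17 ≤ 21, strength 3·11 + 1·6 + 1·5 = 44.
Best is 49.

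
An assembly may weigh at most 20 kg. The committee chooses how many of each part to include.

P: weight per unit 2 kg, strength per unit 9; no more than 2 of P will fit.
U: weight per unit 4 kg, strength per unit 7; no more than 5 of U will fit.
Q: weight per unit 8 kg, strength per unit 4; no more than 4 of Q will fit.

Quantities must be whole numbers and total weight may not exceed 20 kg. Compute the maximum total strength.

46

P has the best ratio (9/2); taking only P gives at most 2×9 = 18 (stopped by the supply cap of 2).
Mixing does better — 2×P and 4×U: weight 20 ≤ 20, strength 2·9 + 4·7 = 46.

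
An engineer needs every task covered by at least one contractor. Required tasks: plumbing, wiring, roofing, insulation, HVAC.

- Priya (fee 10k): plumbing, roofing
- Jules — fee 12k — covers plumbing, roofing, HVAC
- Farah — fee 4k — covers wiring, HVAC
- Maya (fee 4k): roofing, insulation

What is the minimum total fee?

18

Choose Priya, Farah, and Maya: together they cover plumbing, wiring, roofing, insulation, HVAC — every task.
Total fee: 10 + 4 + 4 = 18.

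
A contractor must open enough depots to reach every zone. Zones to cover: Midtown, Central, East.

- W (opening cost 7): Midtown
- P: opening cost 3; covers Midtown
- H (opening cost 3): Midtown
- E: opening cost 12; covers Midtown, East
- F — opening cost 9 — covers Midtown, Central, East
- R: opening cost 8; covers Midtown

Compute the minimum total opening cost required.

9

The greedy cost-per-new-zone heuristic would pick P and F for 12, but a cheaper cover exists.
F alone covers Midtown, Central, East — every zone.
Total opening cost: 9.
No cover costs less than 9.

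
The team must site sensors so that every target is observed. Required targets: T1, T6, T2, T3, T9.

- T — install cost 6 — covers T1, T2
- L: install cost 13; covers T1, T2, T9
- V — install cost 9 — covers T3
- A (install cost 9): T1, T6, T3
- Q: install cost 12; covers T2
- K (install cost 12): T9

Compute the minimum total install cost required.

22

The greedy cost-per-new-target heuristic would pick T, A, and K for 27, but a cheaper cover exists.
Choose L and A: together they cover T1, T6, T2, T3, T9 — every target.
Total install cost: 13 + 9 = 22.
No cover costs less than 22.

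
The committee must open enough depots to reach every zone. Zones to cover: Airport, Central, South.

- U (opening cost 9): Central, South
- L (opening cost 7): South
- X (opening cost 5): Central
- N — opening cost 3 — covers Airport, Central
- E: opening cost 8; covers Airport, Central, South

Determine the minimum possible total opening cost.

8

The greedy cost-per-new-zone heuristic would pick N and L for 10, but a cheaper cover exists.
E alone covers Airport, Central, South — every zone.
Total opening cost: 8.
No cover costs less than 8.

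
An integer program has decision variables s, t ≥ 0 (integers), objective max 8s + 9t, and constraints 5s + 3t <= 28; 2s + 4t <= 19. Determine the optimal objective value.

(s,t)=(3,3) is feasible, giving 51.
(s,t)=(4,2) is feasible, giving 50.
(s,t)=(2,3) is feasible, giving 43.
Maximum is 51 at (s,t)=(3,3).

51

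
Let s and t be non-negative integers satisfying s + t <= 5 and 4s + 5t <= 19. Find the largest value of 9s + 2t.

36

The continuous relaxation peaks at (4.75, 0) with value 42.75; rounding to a feasible lattice point costs some objective.
(s,t)=(4,0): 1·4+1·0=4≤5, 4·4+5·0=16≤19, objective 36.
(s,t)=(3,1): 1·3+1·1=4≤5, 4·3+5·1=17≤19, objective 29.
(s,t)=(3,0): 1·3+1·0=3≤5, 4·3+5·0=12≤19, objective 27.
Maximum is 36 at (s,t)=(4,0).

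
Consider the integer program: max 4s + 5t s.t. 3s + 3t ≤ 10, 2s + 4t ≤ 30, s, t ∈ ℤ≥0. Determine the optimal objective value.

15

Relaxing integrality, the LP optimum is 16.67 at (s,t) = (0, 3.33), which is not an integer point.
(s,t)=(0,3): 3·0+3·3=9≤10, 2·0+4·3=12≤30, objective 15.
(s,t)=(1,2): 3·1+3·2=9≤10, 2·1+4·2=10≤30, objective 14.
(s,t)=(0,2): 3·0+3·2=6≤10, 2·0+4·2=8≤30, objective 10.
No feasible integer point exceeds 15.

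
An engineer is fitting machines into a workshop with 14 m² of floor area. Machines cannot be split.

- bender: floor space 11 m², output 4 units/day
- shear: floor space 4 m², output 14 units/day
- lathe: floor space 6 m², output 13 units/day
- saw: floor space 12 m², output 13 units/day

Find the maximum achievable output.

27

Take shear and lathe: floor space 4 + 6 = 10 ≤ 14, output 14 + 13 = 27.
No other feasible combination does better.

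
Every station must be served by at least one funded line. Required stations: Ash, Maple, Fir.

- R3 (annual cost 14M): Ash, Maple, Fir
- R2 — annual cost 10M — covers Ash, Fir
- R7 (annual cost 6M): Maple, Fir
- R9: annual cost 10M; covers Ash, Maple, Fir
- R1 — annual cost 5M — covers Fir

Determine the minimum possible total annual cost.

The greedy cost-per-new-station heuristic would pick R7 and R2 for 16, but a cheaper cover exists.
R9 alone covers Ash, Maple, Fir — every station.
Total annual cost: 10.
No cover costs less than 10.

10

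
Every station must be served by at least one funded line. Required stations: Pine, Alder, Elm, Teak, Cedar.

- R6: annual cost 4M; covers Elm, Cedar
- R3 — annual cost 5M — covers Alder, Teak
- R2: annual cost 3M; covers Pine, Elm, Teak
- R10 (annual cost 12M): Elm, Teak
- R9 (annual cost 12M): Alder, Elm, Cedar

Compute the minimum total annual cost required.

Choose R6, R3, and R2: together they cover Pine, Alder, Elm, Teak, Cedar — every station.
Total annual cost: 4 + 5 + 3 = 12.
No cover costs less than 12.

12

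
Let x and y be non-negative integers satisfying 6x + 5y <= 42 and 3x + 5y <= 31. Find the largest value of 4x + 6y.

Relaxing integrality, the LP optimum is 38.67 at (x,y) = (3.67, 4), which is not an integer point.
(x,y)=(2,5): 6·2+5·5=37≤42, 3·2+5·5=31≤31, objective 38.
(x,y)=(3,4): 6·3+5·4=38≤42, 3·3+5·4=29≤31, objective 36.
(x,y)=(1,5): 6·1+5·5=31≤42, 3·1+5·5=28≤31, objective 34.
No feasible integer point exceeds 38.

38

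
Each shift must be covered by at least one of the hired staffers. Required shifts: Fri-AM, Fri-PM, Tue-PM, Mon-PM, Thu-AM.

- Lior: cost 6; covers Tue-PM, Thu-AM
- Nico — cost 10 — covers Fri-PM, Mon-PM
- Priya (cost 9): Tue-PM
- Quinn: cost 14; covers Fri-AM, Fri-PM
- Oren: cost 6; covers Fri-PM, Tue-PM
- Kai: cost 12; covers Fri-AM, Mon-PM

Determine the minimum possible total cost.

This is an integer covering problem.
Choose Lior, Oren, and Kai: together they cover Fri-AM, Fri-PM, Tue-PM, Mon-PM, Thu-AM — every shift.
Total cost: 6 + 6 + 12 = 24.

24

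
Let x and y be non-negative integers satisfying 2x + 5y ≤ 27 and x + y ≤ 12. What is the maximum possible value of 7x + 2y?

84

(x,y)=(12,0): 2·12+5·0=24≤27, 1·12+1·0=12≤12, objective 84.
(x,y)=(11,1): 2·11+5·1=27≤27, 1·11+1·1=12≤12, objective 79.
(x,y)=(11,0): 2·11+5·0=22≤27, 1·11+1·0=11≤12, objective 77.
The best lattice point is (12,0), giving 84.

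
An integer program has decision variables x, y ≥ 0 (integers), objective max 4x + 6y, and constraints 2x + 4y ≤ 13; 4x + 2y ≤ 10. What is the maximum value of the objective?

(x,y)=(0,3): 2·0+4·3=12≤13, 4·0+2·3=6≤10, objective 18.
(x,y)=(1,2): 2·1+4·2=10≤13, 4·1+2·2=8≤10, objective 16.
(x,y)=(2,1): 2·2+4·1=8≤13, 4·2+2·1=10≤10, objective 14.
No feasible integer point exceeds 18.

18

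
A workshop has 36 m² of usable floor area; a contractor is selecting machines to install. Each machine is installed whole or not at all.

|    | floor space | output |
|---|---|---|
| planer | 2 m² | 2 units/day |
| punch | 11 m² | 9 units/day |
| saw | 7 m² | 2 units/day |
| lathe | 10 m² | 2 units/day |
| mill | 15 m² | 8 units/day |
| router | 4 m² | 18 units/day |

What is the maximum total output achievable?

37

This is an integer program with binary decision variables.
Take planer, punch, mill, and router: floor space 2 + 11 + 15 + 4 = 32 ≤ 36, output 2 + 9 + 8 + 18 = 37.
No other feasible combination does better.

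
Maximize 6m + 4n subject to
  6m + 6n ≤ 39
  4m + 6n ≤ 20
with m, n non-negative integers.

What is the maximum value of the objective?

(m,n)=(5,0): 6·5+6·0=30≤39, 4·5+6·0=20≤20, objective 30.
(m,n)=(4,0): 6·4+6·0=24≤39, 4·4+6·0=16≤20, objective 24.
Maximum is 30 at (m,n)=(5,0).

30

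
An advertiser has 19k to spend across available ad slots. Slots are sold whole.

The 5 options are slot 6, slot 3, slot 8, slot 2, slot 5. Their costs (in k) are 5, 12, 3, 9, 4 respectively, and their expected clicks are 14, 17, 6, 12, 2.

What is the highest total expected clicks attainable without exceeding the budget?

32

Allowing fractional choices, the relaxed optimum would be about 35.6, but ad slots are indivisible.
slot 6 + slot 3: cost 5 + 12 = 17 ≤ 19, expected clicks 14 + 17 = 31.
slot 6 + slot 8 + slot 2: cost 5 + 3 + 9 = 17 ≤ 19, expected clicks 14 + 6 + 12 = 32.
slot 6 + slot 2 + slot 5: cost 5 + 9 + 4 = 18 ≤ 19, expected clicks 14 + 12 + 2 = 28.
Best is slot 6, slot 8, and slot 2 with total expected clicks 32.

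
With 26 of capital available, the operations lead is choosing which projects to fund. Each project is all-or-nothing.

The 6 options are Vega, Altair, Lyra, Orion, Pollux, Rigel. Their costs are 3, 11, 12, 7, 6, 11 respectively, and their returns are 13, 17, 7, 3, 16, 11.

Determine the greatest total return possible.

46

Allowing fractional choices, the relaxed optimum would be about 52.0, but projects are indivisible.
Vega + Altair + Rigel: cost 3 + 11 + 11 = 25 ≤ 26, return 13 + 17 + 11 = 41.
Vega + Altair + Pollux: cost 3 + 11 + 6 = 20 ≤ 26, return 13 + 17 + 16 = 46.
Best is Vega, Altair, and Pollux with total return 46.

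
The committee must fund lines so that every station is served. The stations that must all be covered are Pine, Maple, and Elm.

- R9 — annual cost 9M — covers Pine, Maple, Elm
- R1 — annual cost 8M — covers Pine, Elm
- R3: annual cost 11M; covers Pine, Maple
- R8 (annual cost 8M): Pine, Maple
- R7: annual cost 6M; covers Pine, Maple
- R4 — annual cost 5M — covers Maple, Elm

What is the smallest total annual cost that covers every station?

9

R9 alone covers Pine, Maple, Elm — every station.
Total annual cost: 9.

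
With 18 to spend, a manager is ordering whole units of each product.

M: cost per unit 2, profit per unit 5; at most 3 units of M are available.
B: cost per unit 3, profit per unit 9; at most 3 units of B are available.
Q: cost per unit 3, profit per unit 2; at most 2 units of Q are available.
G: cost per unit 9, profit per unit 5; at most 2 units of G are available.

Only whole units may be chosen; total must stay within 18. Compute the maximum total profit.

44

This is a bounded integer knapsack.
3×M and 3×B: cost 15 ≤ 18, profit 3·5 + 3·9 = 42.
3×M, 3×B, and 1×Q: cost 18 ≤ 18, profit 3·5 + 3·9 + 1·2 = 44.
Best is 44.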